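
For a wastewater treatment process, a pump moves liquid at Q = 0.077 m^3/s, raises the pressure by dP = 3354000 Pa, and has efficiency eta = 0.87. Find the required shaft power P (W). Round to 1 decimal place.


P = Q * dP / eta
P = 0.077 * 3354000 / 0.87
P = 258258.0 / 0.87
P = 296848.3 W


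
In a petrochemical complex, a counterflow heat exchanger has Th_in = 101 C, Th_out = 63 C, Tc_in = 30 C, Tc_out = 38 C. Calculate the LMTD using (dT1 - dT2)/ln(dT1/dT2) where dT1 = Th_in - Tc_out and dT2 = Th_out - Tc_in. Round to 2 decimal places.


dT1 = Th_in - Tc_out = 101 - 38 = 63
dT2 = Th_out - Tc_in = 63 - 30 = 33
LMTD = (dT1 - dT2) / ln(dT1/dT2)
LMTD = (63 - 33) / ln(63/33)
LMTD = 46.39 K


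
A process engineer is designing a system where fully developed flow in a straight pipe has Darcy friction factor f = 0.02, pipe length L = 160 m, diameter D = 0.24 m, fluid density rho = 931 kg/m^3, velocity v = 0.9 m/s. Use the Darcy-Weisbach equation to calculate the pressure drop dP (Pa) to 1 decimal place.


dP = f * (L/D) * (rho*v^2/2)
dP = 0.02 * (160/0.24) * (931*0.9^2/2)
L/D = 666.66666667
rho*v^2/2 = 931*0.81/2 = 377.055
dP = 0.02 * 666.66666667 * 377.055
dP = 5027.4 Pa


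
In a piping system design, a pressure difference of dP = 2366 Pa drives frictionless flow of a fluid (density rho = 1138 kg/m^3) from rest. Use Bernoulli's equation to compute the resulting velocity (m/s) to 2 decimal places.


v = sqrt(2*dP/rho)
v = sqrt(2*2366/1138)
v = sqrt(4.158172)
v = 2.04 m/s


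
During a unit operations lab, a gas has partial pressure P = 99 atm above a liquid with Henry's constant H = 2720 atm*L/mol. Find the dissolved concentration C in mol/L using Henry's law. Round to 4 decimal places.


C = P / H
C = 99 / 2720
C = 0.0364 mol/L


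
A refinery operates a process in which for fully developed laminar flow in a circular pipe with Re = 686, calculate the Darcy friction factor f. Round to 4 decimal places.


f = 64 / Re
f = 64 / 686
f = 0.0933


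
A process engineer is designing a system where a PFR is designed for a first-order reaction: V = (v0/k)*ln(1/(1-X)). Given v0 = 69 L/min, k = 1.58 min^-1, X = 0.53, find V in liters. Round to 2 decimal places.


V = (v0/k) * ln(1/(1-X))
V = (69/1.58) * ln(1/(1-0.53))
V = 43.670886 * ln(2.12766)
V = 43.670886 * 0.755023
V = 32.97 L


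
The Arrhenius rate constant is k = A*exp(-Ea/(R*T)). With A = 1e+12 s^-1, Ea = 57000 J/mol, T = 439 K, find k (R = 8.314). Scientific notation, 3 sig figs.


k = A * exp(-Ea/(R*T))
k = 1e+12 * exp(-57000 / (8.314 * 439))
k = 1e+12 * exp(-15.617097)
k = 1.65e+05


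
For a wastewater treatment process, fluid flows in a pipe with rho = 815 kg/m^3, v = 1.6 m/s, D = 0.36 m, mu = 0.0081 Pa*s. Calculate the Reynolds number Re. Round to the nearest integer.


Re = rho * v * D / mu
Re = 815 * 1.6 * 0.36 / 0.0081
Re = 469.44 / 0.0081
Re = 57956


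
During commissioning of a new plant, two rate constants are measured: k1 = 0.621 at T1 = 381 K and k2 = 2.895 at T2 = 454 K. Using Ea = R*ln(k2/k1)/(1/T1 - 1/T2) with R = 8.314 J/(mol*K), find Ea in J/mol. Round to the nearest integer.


Ea = R * ln(k2/k1) / (1/T1 - 1/T2)
ln(k2/k1) = ln(2.895/0.621) = 1.5394093
1/T1 - 1/T2 = 1/381 - 1/454 = 0.000422028744
Ea = 8.314 * 1.5394093 / 0.000422028744
Ea = 30326 J/mol


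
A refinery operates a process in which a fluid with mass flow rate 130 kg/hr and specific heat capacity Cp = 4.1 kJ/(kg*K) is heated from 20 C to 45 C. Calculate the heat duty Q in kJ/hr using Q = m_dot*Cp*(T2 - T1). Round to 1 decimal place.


Q = m_dot * Cp * (T2 - T1)
Q = 130 * 4.1 * (45 - 20)
Q = 130 * 4.1 * 25
Q = 13325.0 kJ/hr


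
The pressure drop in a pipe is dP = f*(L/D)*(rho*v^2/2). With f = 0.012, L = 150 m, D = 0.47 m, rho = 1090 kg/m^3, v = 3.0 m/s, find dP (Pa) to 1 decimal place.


dP = f * (L/D) * (rho*v^2/2)
dP = 0.012 * (150/0.47) * (1090*3.0^2/2)
L/D = 319.14893617
rho*v^2/2 = 1090*9.0/2 = 4905.0
dP = 0.012 * 319.14893617 * 4905.0
dP = 18785.1 Pa


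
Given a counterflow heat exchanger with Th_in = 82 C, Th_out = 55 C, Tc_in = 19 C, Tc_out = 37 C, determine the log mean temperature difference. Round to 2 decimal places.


dT1 = Th_in - Tc_out = 82 - 37 = 45
dT2 = Th_out - Tc_in = 55 - 19 = 36
LMTD = (dT1 - dT2) / ln(dT1/dT2)
LMTD = (45 - 36) / ln(45/36)
LMTD = 40.33 K


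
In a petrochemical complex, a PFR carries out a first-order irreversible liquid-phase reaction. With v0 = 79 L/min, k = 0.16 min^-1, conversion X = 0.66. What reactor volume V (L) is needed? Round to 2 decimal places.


V = (v0/k) * ln(1/(1-X))
V = (79/0.16) * ln(1/(1-0.66))
V = 493.75 * ln(2.941176)
V = 493.75 * 1.07881
V = 532.66 L


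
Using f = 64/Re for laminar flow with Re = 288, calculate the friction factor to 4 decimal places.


f = 64 / Re
f = 64 / 288
f = 0.2222


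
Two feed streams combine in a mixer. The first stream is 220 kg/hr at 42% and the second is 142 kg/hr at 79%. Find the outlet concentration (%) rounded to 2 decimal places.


Mass balance on solute: F1*x1 + F2*x2 = F3*x3
F3 = F1 + F2 = 220 + 142 = 362 kg/hr
x3 = (F1*x1 + F2*x2)/F3
x3 = (220*0.42 + 142*0.79) / 362
x3 = 56.51%


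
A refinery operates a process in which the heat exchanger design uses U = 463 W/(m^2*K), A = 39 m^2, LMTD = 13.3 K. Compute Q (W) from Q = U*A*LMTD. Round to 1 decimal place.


Q = U * A * LMTD
Q = 463 * 39 * 13.3
Q = 240158.1 W


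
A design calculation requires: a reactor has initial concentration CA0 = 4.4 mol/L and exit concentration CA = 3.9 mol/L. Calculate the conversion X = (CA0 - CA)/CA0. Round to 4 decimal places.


X = (CA0 - CA) / CA0
X = (4.4 - 3.9) / 4.4
X = 0.5 / 4.4
X = 0.1136


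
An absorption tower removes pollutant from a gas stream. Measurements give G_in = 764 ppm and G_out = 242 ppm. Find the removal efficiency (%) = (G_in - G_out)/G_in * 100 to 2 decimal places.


Efficiency = (G_in - G_out) / G_in * 100%
Efficiency = (764 - 242) / 764 * 100
Efficiency = 522 / 764 * 100
Efficiency = 68.32%


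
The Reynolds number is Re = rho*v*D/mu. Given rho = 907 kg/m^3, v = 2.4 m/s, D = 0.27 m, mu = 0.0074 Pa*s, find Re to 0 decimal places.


Re = rho * v * D / mu
Re = 907 * 2.4 * 0.27 / 0.0074
Re = 587.736 / 0.0074
Re = 79424


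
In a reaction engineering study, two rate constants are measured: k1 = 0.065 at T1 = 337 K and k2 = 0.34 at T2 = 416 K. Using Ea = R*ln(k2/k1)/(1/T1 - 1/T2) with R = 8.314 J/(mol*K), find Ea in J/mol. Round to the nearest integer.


Ea = R * ln(k2/k1) / (1/T1 - 1/T2)
ln(k2/k1) = ln(0.34/0.065) = 1.6545583
1/T1 - 1/T2 = 1/337 - 1/416 = 0.000563512897
Ea = 8.314 * 1.6545583 / 0.000563512897
Ea = 24411 J/mol


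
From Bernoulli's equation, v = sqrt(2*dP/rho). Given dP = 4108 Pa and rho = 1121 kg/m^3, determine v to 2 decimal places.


v = sqrt(2*dP/rho)
v = sqrt(2*4108/1121)
v = sqrt(7.32917)
v = 2.71 m/s


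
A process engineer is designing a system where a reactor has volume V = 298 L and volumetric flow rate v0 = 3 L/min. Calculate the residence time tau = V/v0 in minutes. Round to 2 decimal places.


tau = V / v0
tau = 298 / 3
tau = 99.33 min


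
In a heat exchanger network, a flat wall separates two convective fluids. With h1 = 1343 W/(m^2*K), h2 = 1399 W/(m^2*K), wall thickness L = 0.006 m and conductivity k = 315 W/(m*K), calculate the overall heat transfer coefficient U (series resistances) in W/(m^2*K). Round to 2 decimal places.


1/U = 1/h1 + L/k + 1/h2
1/U = 1/1343 + 0.006/315 + 1/1399
1/U = 0.0007446016 + 1.90476e-05 + 0.0007147963
1/U = 0.0014784455
U = 676.39 W/(m^2*K)


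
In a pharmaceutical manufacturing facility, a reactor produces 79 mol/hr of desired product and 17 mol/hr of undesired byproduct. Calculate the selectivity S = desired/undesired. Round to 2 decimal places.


S = desired product rate / undesired product rate
S = 79 / 17
S = 4.65


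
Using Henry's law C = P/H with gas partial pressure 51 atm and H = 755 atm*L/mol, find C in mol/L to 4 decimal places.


C = P / H
C = 51 / 755
C = 0.0675 mol/L


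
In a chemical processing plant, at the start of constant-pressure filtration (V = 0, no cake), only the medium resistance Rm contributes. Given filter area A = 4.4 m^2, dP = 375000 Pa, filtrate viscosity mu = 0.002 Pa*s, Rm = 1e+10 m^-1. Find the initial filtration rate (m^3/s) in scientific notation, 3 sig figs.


rate = A * dP / (mu * Rm)
rate = 4.4 * 375000 / (0.002 * 1e+10)
rate = 1650000.0 / 2.000e+07
rate = 8.25e-02 m^3/s


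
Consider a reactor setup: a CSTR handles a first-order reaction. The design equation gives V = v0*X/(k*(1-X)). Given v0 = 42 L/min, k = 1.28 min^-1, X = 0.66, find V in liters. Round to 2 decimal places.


V = v0 * X / (k * (1 - X))
V = 42 * 0.66 / (1.28 * (1 - 0.66))
V = 27.72 / (1.28 * 0.34)
V = 27.72 / 0.4352
V = 63.69 L


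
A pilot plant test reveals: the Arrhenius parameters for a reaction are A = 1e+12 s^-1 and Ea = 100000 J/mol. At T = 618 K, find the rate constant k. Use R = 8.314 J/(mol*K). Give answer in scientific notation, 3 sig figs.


k = A * exp(-Ea/(R*T))
k = 1e+12 * exp(-100000 / (8.314 * 618))
k = 1e+12 * exp(-19.462629)
k = 3.53e+03


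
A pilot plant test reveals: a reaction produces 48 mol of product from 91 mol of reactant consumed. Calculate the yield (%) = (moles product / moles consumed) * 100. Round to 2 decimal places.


Yield = (moles product / moles consumed) * 100%
Yield = (48 / 91) * 100
Yield = 0.5275 * 100
Yield = 52.75%


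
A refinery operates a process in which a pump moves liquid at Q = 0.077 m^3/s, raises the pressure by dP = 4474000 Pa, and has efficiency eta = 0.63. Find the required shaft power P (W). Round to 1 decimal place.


P = Q * dP / eta
P = 0.077 * 4474000 / 0.63
P = 344498.0 / 0.63
P = 546822.2 W


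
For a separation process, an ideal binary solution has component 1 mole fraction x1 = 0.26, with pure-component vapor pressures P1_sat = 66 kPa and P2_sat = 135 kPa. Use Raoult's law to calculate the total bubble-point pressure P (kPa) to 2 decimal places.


P = x1*P1_sat + x2*P2_sat
x2 = 1 - x1 = 1 - 0.26 = 0.74
P = 0.26*66 + 0.74*135
P = 17.16 + 99.9
P = 117.06 kPa


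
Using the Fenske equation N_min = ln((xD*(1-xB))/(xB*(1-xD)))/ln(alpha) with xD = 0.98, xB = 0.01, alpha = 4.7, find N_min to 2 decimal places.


N_min = ln((xD*(1-xB))/(xB*(1-xD))) / ln(alpha)
Numerator inside ln: 0.9702 / 0.0002 = 4851.0
ln(4851.0) = 8.48694
ln(alpha) = ln(4.7) = 1.547563
N_min = 8.48694 / 1.547563 = 5.48


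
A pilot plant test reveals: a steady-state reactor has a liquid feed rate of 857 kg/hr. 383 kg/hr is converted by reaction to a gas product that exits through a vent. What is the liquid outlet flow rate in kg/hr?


Steady-state mass balance on the main outlet: F_out = F_in - F_removed
F_out = 857 - 383
F_out = 474 kg/hr


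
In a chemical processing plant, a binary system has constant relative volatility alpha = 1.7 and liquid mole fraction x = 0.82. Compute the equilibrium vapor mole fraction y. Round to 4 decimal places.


y = alpha*x / (1 + (alpha-1)*x)
y = 1.7*0.82 / (1 + (1.7-1)*0.82)
y = 1.394 / (1 + 0.574)
y = 1.394 / 1.574
y = 0.8856


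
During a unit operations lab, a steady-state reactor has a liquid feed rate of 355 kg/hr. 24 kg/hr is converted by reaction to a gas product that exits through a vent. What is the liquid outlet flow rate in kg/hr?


Steady-state mass balance on the main outlet: F_out = F_in - F_removed
F_out = 355 - 24
F_out = 331 kg/hr


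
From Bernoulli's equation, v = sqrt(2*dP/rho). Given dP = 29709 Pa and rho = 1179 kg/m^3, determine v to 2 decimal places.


v = sqrt(2*dP/rho)
v = sqrt(2*29709/1179)
v = sqrt(50.396947)
v = 7.10 m/s


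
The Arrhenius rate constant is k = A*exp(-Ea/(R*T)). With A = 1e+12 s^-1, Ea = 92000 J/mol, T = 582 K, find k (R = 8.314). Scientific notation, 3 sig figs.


k = A * exp(-Ea/(R*T))
k = 1e+12 * exp(-92000 / (8.314 * 582))
k = 1e+12 * exp(-19.013183)
k = 5.53e+03


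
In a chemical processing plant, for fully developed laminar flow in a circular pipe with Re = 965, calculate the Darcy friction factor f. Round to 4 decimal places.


f = 64 / Re
f = 64 / 965
f = 0.0663


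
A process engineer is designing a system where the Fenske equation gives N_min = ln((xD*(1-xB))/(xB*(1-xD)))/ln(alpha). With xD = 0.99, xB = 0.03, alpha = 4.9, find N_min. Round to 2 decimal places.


N_min = ln((xD*(1-xB))/(xB*(1-xD))) / ln(alpha)
Numerator inside ln: 0.9603 / 0.0003 = 3201.0
ln(3201.0) = 8.071219
ln(alpha) = ln(4.9) = 1.589235
N_min = 8.071219 / 1.589235 = 5.08


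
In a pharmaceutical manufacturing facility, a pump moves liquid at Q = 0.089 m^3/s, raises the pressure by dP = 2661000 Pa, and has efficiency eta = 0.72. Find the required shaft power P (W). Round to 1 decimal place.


P = Q * dP / eta
P = 0.089 * 2661000 / 0.72
P = 236829.0 / 0.72
P = 328929.2 W


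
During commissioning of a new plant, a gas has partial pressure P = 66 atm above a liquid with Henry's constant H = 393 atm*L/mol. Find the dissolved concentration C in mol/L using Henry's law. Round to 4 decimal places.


C = P / H
C = 66 / 393
C = 0.1679 mol/L


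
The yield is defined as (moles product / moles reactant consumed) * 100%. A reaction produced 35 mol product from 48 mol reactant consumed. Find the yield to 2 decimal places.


Yield = (moles product / moles consumed) * 100%
Yield = (35 / 48) * 100
Yield = 0.7292 * 100
Yield = 72.92%


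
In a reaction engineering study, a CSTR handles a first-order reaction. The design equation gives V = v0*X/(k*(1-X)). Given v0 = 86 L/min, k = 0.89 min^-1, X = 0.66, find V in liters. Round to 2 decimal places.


V = v0 * X / (k * (1 - X))
V = 86 * 0.66 / (0.89 * (1 - 0.66))
V = 56.76 / (0.89 * 0.34)
V = 56.76 / 0.3026
V = 187.57 L


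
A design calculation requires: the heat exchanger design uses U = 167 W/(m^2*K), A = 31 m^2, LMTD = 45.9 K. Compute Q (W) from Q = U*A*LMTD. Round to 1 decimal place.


Q = U * A * LMTD
Q = 167 * 31 * 45.9
Q = 237624.3 W


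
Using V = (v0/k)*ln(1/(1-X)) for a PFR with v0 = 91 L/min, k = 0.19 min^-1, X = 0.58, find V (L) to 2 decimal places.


V = (v0/k) * ln(1/(1-X))
V = (91/0.19) * ln(1/(1-0.58))
V = 478.947368 * ln(2.380952)
V = 478.947368 * 0.8675
V = 415.49 L


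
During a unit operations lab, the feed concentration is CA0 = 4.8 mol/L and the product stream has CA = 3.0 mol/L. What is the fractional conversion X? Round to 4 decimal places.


X = (CA0 - CA) / CA0
X = (4.8 - 3.0) / 4.8
X = 1.8 / 4.8
X = 0.3750


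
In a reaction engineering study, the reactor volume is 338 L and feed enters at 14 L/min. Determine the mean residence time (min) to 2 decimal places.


tau = V / v0
tau = 338 / 14
tau = 24.14 min


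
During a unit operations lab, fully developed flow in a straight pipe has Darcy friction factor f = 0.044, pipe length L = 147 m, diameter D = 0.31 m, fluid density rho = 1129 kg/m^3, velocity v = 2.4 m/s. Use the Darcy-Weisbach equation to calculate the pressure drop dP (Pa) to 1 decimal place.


dP = f * (L/D) * (rho*v^2/2)
dP = 0.044 * (147/0.31) * (1129*2.4^2/2)
L/D = 474.19354839
rho*v^2/2 = 1129*5.76/2 = 3251.52
dP = 0.044 * 474.19354839 * 3251.52
dP = 67841.4 Pa


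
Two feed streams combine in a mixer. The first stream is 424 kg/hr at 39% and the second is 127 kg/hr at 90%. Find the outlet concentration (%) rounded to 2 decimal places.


Mass balance on solute: F1*x1 + F2*x2 = F3*x3
F3 = F1 + F2 = 424 + 127 = 551 kg/hr
x3 = (F1*x1 + F2*x2)/F3
x3 = (424*0.39 + 127*0.9) / 551
x3 = 50.75%


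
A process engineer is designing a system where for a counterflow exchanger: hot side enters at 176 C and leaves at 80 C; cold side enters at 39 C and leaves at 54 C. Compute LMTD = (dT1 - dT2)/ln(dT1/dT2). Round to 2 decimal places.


dT1 = Th_in - Tc_out = 176 - 54 = 122
dT2 = Th_out - Tc_in = 80 - 39 = 41
LMTD = (dT1 - dT2) / ln(dT1/dT2)
LMTD = (122 - 41) / ln(122/41)
LMTD = 74.28 K


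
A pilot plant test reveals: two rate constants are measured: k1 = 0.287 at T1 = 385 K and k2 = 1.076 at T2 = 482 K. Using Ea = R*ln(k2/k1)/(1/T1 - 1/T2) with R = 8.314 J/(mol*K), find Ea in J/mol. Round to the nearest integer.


Ea = R * ln(k2/k1) / (1/T1 - 1/T2)
ln(k2/k1) = ln(1.076/0.287) = 1.3215235
1/T1 - 1/T2 = 1/385 - 1/482 = 0.000522713801
Ea = 8.314 * 1.3215235 / 0.000522713801
Ea = 21019 J/mol


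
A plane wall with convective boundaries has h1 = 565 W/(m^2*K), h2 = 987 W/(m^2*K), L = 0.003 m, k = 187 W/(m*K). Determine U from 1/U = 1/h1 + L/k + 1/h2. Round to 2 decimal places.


1/U = 1/h1 + L/k + 1/h2
1/U = 1/565 + 0.003/187 + 1/987
1/U = 0.0017699115 + 1.60428e-05 + 0.0010131712
1/U = 0.0027991255
U = 357.25 W/(m^2*K)


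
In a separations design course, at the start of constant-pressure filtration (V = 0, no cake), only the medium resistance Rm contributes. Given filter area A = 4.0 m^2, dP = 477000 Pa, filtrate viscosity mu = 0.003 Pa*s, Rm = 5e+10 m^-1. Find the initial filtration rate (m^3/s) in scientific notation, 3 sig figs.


rate = A * dP / (mu * Rm)
rate = 4.0 * 477000 / (0.003 * 5e+10)
rate = 1908000.0 / 1.500e+08
rate = 1.27e-02 m^3/s


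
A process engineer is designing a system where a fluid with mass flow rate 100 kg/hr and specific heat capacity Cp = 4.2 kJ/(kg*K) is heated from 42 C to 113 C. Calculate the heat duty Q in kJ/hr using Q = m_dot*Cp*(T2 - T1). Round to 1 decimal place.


Q = m_dot * Cp * (T2 - T1)
Q = 100 * 4.2 * (113 - 42)
Q = 100 * 4.2 * 71
Q = 29820.0 kJ/hr


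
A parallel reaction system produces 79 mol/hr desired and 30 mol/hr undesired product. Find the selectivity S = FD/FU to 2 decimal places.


S = desired product rate / undesired product rate
S = 79 / 30
S = 2.63


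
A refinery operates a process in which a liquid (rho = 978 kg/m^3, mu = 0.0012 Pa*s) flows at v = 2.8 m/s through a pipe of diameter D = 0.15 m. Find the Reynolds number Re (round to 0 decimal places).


Re = rho * v * D / mu
Re = 978 * 2.8 * 0.15 / 0.0012
Re = 410.76 / 0.0012
Re = 342300


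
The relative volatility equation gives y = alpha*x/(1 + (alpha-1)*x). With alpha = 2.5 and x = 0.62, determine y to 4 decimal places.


y = alpha*x / (1 + (alpha-1)*x)
y = 2.5*0.62 / (1 + (2.5-1)*0.62)
y = 1.55 / (1 + 0.93)
y = 1.55 / 1.93
y = 0.8031


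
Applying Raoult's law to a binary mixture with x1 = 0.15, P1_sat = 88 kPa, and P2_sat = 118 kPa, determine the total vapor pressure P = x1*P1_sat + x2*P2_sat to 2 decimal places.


P = x1*P1_sat + x2*P2_sat
x2 = 1 - x1 = 1 - 0.15 = 0.85
P = 0.15*88 + 0.85*118
P = 13.2 + 100.3
P = 113.50 kPa


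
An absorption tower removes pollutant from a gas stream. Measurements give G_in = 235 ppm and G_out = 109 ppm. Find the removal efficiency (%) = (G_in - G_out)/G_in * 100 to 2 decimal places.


Efficiency = (G_in - G_out) / G_in * 100%
Efficiency = (235 - 109) / 235 * 100
Efficiency = 126 / 235 * 100
Efficiency = 53.62%


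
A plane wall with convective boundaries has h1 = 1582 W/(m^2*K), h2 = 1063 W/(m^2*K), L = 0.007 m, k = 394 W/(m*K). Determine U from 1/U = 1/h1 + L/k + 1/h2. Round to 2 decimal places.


1/U = 1/h1 + L/k + 1/h2
1/U = 1/1582 + 0.007/394 + 1/1063
1/U = 0.0006321113 + 1.77665e-05 + 0.0009407338
1/U = 0.0015906116
U = 628.69 W/(m^2*K)


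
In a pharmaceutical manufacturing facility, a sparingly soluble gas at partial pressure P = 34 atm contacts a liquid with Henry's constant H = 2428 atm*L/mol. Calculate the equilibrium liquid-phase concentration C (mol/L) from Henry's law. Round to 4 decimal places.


C = P / H
C = 34 / 2428
C = 0.0140 mol/L


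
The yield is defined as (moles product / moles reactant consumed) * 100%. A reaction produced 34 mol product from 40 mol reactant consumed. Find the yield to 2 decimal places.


Yield = (moles product / moles consumed) * 100%
Yield = (34 / 40) * 100
Yield = 0.85 * 100
Yield = 85.00%


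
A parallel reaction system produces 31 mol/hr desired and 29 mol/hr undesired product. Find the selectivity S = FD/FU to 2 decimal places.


S = desired product rate / undesired product rate
S = 31 / 29
S = 1.07


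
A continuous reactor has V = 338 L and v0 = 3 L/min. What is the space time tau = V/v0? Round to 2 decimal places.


tau = V / v0
tau = 338 / 3
tau = 112.67 min


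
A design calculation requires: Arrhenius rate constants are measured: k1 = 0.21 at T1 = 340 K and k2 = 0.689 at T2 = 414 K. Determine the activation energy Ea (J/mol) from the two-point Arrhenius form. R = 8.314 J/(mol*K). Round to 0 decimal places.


Ea = R * ln(k2/k1) / (1/T1 - 1/T2)
ln(k2/k1) = ln(0.689/0.21) = 1.1881337
1/T1 - 1/T2 = 1/340 - 1/414 = 0.000525717533
Ea = 8.314 * 1.1881337 / 0.000525717533
Ea = 18790 J/mol


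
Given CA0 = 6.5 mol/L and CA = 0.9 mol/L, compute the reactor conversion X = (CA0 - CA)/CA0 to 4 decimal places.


X = (CA0 - CA) / CA0
X = (6.5 - 0.9) / 6.5
X = 5.6 / 6.5
X = 0.8615


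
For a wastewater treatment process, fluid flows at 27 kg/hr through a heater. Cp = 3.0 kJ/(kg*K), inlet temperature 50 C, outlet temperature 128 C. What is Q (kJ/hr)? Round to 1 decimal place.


Q = m_dot * Cp * (T2 - T1)
Q = 27 * 3.0 * (128 - 50)
Q = 27 * 3.0 * 78
Q = 6318.0 kJ/hr


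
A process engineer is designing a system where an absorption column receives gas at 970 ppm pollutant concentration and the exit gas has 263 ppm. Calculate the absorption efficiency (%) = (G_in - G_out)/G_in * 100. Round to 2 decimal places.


Efficiency = (G_in - G_out) / G_in * 100%
Efficiency = (970 - 263) / 970 * 100
Efficiency = 707 / 970 * 100
Efficiency = 72.89%


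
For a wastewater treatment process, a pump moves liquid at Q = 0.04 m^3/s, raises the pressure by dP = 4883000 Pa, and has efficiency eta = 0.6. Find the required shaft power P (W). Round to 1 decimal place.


P = Q * dP / eta
P = 0.04 * 4883000 / 0.6
P = 195320.0 / 0.6
P = 325533.3 W


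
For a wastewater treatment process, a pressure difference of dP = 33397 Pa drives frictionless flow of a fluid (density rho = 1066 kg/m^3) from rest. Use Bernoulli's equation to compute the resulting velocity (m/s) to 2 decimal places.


v = sqrt(2*dP/rho)
v = sqrt(2*33397/1066)
v = sqrt(62.658537)
v = 7.92 m/s


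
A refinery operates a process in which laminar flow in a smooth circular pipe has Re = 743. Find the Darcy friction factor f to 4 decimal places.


f = 64 / Re
f = 64 / 743
f = 0.0861


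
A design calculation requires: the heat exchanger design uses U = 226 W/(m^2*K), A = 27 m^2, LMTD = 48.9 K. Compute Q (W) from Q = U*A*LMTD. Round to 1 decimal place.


Q = U * A * LMTD
Q = 226 * 27 * 48.9
Q = 298387.8 W


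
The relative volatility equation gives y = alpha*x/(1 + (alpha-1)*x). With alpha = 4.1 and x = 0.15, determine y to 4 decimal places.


y = alpha*x / (1 + (alpha-1)*x)
y = 4.1*0.15 / (1 + (4.1-1)*0.15)
y = 0.615 / (1 + 0.465)
y = 0.615 / 1.465
y = 0.4198


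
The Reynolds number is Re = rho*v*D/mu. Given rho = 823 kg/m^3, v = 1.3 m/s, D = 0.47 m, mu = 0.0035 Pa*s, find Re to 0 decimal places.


Re = rho * v * D / mu
Re = 823 * 1.3 * 0.47 / 0.0035
Re = 502.853 / 0.0035
Re = 143672


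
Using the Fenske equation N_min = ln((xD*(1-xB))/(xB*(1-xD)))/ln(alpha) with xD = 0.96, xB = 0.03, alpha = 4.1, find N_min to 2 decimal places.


N_min = ln((xD*(1-xB))/(xB*(1-xD))) / ln(alpha)
Numerator inside ln: 0.9312 / 0.0012 = 776.0
ln(776.0) = 6.654153
ln(alpha) = ln(4.1) = 1.410987
N_min = 6.654153 / 1.410987 = 4.72


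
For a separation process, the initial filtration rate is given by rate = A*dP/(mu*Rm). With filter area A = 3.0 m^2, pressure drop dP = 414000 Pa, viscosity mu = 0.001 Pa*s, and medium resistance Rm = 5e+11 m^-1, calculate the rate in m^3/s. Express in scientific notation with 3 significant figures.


rate = A * dP / (mu * Rm)
rate = 3.0 * 414000 / (0.001 * 5e+11)
rate = 1242000.0 / 5.000e+08
rate = 2.48e-03 m^3/s


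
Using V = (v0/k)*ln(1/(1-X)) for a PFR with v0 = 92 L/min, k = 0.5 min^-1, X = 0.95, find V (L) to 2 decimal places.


V = (v0/k) * ln(1/(1-X))
V = (92/0.5) * ln(1/(1-0.95))
V = 184.0 * ln(20.0)
V = 184.0 * 2.995732
V = 551.21 L


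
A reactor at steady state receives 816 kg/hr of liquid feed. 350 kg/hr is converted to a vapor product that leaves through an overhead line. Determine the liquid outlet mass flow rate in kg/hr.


Steady-state mass balance on the main outlet: F_out = F_in - F_removed
F_out = 816 - 350
F_out = 466 kg/hr


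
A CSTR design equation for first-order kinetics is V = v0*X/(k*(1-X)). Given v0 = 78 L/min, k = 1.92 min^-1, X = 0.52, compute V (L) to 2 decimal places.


V = v0 * X / (k * (1 - X))
V = 78 * 0.52 / (1.92 * (1 - 0.52))
V = 40.56 / (1.92 * 0.48)
V = 40.56 / 0.9216
V = 44.01 L


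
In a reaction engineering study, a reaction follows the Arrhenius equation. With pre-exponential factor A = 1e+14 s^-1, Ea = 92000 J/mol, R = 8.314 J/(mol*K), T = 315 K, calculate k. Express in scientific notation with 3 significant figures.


k = A * exp(-Ea/(R*T))
k = 1e+14 * exp(-92000 / (8.314 * 315))
k = 1e+14 * exp(-35.129119)
k = 5.54e-02


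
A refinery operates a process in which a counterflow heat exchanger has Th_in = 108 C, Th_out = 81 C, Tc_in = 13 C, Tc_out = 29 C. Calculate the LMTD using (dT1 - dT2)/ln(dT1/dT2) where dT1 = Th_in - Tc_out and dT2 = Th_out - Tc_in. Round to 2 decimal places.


dT1 = Th_in - Tc_out = 108 - 29 = 79
dT2 = Th_out - Tc_in = 81 - 13 = 68
LMTD = (dT1 - dT2) / ln(dT1/dT2)
LMTD = (79 - 68) / ln(79/68)
LMTD = 73.36 K


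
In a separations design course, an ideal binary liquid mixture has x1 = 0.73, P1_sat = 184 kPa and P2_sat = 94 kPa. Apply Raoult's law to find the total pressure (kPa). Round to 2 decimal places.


P = x1*P1_sat + x2*P2_sat
x2 = 1 - x1 = 1 - 0.73 = 0.27
P = 0.73*184 + 0.27*94
P = 134.32 + 25.38
P = 159.70 kPa


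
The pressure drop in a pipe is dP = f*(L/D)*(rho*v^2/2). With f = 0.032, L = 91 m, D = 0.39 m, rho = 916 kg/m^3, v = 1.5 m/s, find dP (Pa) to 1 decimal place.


dP = f * (L/D) * (rho*v^2/2)
dP = 0.032 * (91/0.39) * (916*1.5^2/2)
L/D = 233.33333333
rho*v^2/2 = 916*2.25/2 = 1030.5
dP = 0.032 * 233.33333333 * 1030.5
dP = 7694.4 Pa


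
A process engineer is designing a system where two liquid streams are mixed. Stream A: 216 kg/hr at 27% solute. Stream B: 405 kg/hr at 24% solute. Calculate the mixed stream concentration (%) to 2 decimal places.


Mass balance on solute: F1*x1 + F2*x2 = F3*x3
F3 = F1 + F2 = 216 + 405 = 621 kg/hr
x3 = (F1*x1 + F2*x2)/F3
x3 = (216*0.27 + 405*0.24) / 621
x3 = 25.04%


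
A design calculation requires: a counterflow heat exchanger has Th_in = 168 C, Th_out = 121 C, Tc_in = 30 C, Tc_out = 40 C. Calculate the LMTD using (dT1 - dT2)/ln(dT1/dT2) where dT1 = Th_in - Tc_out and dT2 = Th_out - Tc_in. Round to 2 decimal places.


dT1 = Th_in - Tc_out = 168 - 40 = 128
dT2 = Th_out - Tc_in = 121 - 30 = 91
LMTD = (dT1 - dT2) / ln(dT1/dT2)
LMTD = (128 - 91) / ln(128/91)
LMTD = 108.45 K


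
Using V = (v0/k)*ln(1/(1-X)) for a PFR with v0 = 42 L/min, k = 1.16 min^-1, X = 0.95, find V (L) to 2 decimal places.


V = (v0/k) * ln(1/(1-X))
V = (42/1.16) * ln(1/(1-0.95))
V = 36.206897 * ln(20.0)
V = 36.206897 * 2.995732
V = 108.47 L


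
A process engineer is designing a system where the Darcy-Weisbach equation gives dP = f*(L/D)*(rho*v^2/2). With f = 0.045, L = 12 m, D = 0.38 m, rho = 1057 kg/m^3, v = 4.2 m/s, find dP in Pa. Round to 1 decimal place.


dP = f * (L/D) * (rho*v^2/2)
dP = 0.045 * (12/0.38) * (1057*4.2^2/2)
L/D = 31.57894737
rho*v^2/2 = 1057*17.64/2 = 9322.74
dP = 0.045 * 31.57894737 * 9322.74
dP = 13248.1 Pa


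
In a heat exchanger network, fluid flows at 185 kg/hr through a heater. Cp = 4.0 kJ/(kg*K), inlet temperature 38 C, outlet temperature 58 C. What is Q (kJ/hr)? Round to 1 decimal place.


Q = m_dot * Cp * (T2 - T1)
Q = 185 * 4.0 * (58 - 38)
Q = 185 * 4.0 * 20
Q = 14800.0 kJ/hr


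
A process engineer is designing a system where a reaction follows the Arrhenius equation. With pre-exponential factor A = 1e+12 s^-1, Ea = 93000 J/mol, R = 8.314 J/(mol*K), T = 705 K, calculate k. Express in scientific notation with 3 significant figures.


k = A * exp(-Ea/(R*T))
k = 1e+12 * exp(-93000 / (8.314 * 705))
k = 1e+12 * exp(-15.866598)
k = 1.29e+05


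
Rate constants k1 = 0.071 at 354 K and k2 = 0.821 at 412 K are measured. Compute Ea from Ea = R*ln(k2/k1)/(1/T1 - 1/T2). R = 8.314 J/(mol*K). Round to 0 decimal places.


Ea = R * ln(k2/k1) / (1/T1 - 1/T2)
ln(k2/k1) = ln(0.821/0.071) = 2.4478432
1/T1 - 1/T2 = 1/354 - 1/412 = 0.000397674291
Ea = 8.314 * 2.4478432 / 0.000397674291
Ea = 51176 J/mol


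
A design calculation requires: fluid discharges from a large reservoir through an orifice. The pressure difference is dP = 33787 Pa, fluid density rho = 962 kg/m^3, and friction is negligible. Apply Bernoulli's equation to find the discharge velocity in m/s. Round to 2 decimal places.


v = sqrt(2*dP/rho)
v = sqrt(2*33787/962)
v = sqrt(70.243243)
v = 8.38 m/s


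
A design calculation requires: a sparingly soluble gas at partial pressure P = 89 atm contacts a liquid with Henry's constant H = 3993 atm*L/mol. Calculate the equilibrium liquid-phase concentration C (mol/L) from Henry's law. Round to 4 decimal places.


C = P / H
C = 89 / 3993
C = 0.0223 mol/L


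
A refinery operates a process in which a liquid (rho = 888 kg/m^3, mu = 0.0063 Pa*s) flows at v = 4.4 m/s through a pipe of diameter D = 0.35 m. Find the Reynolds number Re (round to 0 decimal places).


Re = rho * v * D / mu
Re = 888 * 4.4 * 0.35 / 0.0063
Re = 1367.52 / 0.0063
Re = 217067


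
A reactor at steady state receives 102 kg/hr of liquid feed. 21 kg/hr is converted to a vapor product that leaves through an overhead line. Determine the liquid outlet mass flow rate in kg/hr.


Steady-state mass balance on the main outlet: F_out = F_in - F_removed
F_out = 102 - 21
F_out = 81 kg/hr


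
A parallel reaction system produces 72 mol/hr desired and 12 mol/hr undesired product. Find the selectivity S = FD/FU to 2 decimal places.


S = desired product rate / undesired product rate
S = 72 / 12
S = 6.00


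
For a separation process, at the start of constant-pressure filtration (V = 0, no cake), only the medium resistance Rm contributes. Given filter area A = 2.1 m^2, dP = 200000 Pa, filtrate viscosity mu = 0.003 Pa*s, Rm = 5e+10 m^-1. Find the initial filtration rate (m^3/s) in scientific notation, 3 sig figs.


rate = A * dP / (mu * Rm)
rate = 2.1 * 200000 / (0.003 * 5e+10)
rate = 420000.0 / 1.500e+08
rate = 2.80e-03 m^3/s


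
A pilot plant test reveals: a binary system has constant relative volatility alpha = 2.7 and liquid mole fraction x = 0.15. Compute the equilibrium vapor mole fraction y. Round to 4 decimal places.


y = alpha*x / (1 + (alpha-1)*x)
y = 2.7*0.15 / (1 + (2.7-1)*0.15)
y = 0.405 / (1 + 0.255)
y = 0.405 / 1.255
y = 0.3227


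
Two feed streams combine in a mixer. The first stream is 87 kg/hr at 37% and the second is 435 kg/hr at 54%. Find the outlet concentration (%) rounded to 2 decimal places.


Mass balance on solute: F1*x1 + F2*x2 = F3*x3
F3 = F1 + F2 = 87 + 435 = 522 kg/hr
x3 = (F1*x1 + F2*x2)/F3
x3 = (87*0.37 + 435*0.54) / 522
x3 = 51.17%


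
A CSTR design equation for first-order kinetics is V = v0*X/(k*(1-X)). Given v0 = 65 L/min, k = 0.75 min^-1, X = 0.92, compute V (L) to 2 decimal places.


V = v0 * X / (k * (1 - X))
V = 65 * 0.92 / (0.75 * (1 - 0.92))
V = 59.8 / (0.75 * 0.08)
V = 59.8 / 0.06
V = 996.67 L


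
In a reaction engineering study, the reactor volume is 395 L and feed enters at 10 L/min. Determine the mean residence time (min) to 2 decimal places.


tau = V / v0
tau = 395 / 10
tau = 39.50 min


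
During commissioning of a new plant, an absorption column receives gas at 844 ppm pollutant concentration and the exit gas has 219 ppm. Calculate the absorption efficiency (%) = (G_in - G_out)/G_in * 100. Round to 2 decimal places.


Efficiency = (G_in - G_out) / G_in * 100%
Efficiency = (844 - 219) / 844 * 100
Efficiency = 625 / 844 * 100
Efficiency = 74.05%


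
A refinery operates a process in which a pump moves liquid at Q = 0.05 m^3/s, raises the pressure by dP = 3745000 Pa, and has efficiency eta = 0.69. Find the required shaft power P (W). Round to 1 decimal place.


P = Q * dP / eta
P = 0.05 * 3745000 / 0.69
P = 187250.0 / 0.69
P = 271376.8 W


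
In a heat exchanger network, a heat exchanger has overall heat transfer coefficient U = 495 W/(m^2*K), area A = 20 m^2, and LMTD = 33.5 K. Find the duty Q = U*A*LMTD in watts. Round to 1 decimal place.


Q = U * A * LMTD
Q = 495 * 20 * 33.5
Q = 331650.0 W


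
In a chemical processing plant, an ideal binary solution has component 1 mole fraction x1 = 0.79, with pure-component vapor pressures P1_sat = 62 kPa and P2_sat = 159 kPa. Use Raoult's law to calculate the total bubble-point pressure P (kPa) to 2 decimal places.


P = x1*P1_sat + x2*P2_sat
x2 = 1 - x1 = 1 - 0.79 = 0.21
P = 0.79*62 + 0.21*159
P = 48.98 + 33.39
P = 82.37 kPa


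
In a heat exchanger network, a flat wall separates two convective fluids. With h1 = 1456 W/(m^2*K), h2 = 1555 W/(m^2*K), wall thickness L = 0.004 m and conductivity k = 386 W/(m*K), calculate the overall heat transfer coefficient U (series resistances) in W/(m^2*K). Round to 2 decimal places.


1/U = 1/h1 + L/k + 1/h2
1/U = 1/1456 + 0.004/386 + 1/1555
1/U = 0.0006868132 + 1.03627e-05 + 0.0006430868
1/U = 0.0013402627
U = 746.12 W/(m^2*K)


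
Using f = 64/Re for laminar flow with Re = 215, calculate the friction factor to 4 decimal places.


f = 64 / Re
f = 64 / 215
f = 0.2977


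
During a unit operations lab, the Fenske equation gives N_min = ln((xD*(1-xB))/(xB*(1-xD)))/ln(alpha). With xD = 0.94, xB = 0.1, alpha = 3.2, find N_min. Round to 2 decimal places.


N_min = ln((xD*(1-xB))/(xB*(1-xD))) / ln(alpha)
Numerator inside ln: 0.846 / 0.006 = 141.0
ln(141.0) = 4.94876
ln(alpha) = ln(3.2) = 1.163151
N_min = 4.94876 / 1.163151 = 4.25


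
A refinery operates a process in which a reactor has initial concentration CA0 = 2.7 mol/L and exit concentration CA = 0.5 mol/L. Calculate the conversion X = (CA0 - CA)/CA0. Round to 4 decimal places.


X = (CA0 - CA) / CA0
X = (2.7 - 0.5) / 2.7
X = 2.2 / 2.7
X = 0.8148


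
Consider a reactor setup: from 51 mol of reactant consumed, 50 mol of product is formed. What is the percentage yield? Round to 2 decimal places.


Yield = (moles product / moles consumed) * 100%
Yield = (50 / 51) * 100
Yield = 0.9804 * 100
Yield = 98.04%


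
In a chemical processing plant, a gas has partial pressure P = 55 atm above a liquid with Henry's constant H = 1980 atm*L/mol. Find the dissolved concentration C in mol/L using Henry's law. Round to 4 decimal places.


C = P / H
C = 55 / 1980
C = 0.0278 mol/L


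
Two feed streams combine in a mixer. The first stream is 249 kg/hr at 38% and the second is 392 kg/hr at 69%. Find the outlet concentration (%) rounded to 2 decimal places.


Mass balance on solute: F1*x1 + F2*x2 = F3*x3
F3 = F1 + F2 = 249 + 392 = 641 kg/hr
x3 = (F1*x1 + F2*x2)/F3
x3 = (249*0.38 + 392*0.69) / 641
x3 = 56.96%


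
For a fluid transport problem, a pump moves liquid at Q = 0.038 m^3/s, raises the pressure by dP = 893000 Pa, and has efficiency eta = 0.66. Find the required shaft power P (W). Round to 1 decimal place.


P = Q * dP / eta
P = 0.038 * 893000 / 0.66
P = 33934.0 / 0.66
P = 51415.2 W


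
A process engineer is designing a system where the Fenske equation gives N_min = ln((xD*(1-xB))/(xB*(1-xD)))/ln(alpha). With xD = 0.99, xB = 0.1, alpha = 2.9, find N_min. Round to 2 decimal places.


N_min = ln((xD*(1-xB))/(xB*(1-xD))) / ln(alpha)
Numerator inside ln: 0.891 / 0.001 = 891.0
ln(891.0) = 6.792344
ln(alpha) = ln(2.9) = 1.064711
N_min = 6.792344 / 1.064711 = 6.38


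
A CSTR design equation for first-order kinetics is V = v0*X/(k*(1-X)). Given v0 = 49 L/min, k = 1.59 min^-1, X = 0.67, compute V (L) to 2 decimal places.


V = v0 * X / (k * (1 - X))
V = 49 * 0.67 / (1.59 * (1 - 0.67))
V = 32.83 / (1.59 * 0.33)
V = 32.83 / 0.5247
V = 62.57 L


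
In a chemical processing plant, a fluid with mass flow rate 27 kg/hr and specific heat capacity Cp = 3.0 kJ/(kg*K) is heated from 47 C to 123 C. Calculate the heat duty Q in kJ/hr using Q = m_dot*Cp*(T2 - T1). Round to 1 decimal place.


Q = m_dot * Cp * (T2 - T1)
Q = 27 * 3.0 * (123 - 47)
Q = 27 * 3.0 * 76
Q = 6156.0 kJ/hr


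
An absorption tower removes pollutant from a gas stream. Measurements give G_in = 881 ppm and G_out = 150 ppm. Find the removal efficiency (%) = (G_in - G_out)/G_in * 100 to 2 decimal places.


Efficiency = (G_in - G_out) / G_in * 100%
Efficiency = (881 - 150) / 881 * 100
Efficiency = 731 / 881 * 100
Efficiency = 82.97%


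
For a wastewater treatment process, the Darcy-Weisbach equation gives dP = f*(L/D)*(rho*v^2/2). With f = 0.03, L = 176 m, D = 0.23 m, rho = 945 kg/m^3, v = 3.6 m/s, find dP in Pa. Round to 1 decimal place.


dP = f * (L/D) * (rho*v^2/2)
dP = 0.03 * (176/0.23) * (945*3.6^2/2)
L/D = 765.2173913
rho*v^2/2 = 945*12.96/2 = 6123.6
dP = 0.03 * 765.2173913 * 6123.6
dP = 140576.6 Pa


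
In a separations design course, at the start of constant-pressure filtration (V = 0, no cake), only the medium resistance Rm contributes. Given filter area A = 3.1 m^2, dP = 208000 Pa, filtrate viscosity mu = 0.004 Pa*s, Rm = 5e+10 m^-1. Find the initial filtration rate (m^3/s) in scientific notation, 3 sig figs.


rate = A * dP / (mu * Rm)
rate = 3.1 * 208000 / (0.004 * 5e+10)
rate = 644800.0 / 2.000e+08
rate = 3.22e-03 m^3/s


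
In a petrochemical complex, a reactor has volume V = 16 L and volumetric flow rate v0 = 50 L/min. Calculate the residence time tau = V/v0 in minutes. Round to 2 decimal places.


tau = V / v0
tau = 16 / 50
tau = 0.32 min


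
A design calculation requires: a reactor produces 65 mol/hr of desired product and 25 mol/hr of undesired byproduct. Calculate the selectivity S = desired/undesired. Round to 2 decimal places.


S = desired product rate / undesired product rate
S = 65 / 25
S = 2.60


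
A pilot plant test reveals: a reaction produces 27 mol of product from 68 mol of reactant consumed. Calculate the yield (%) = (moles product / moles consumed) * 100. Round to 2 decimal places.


Yield = (moles product / moles consumed) * 100%
Yield = (27 / 68) * 100
Yield = 0.3971 * 100
Yield = 39.71%


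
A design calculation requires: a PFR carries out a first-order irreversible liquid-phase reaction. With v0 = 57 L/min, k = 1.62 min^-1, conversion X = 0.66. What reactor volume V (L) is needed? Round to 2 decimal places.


V = (v0/k) * ln(1/(1-X))
V = (57/1.62) * ln(1/(1-0.66))
V = 35.185185 * ln(2.941176)
V = 35.185185 * 1.07881
V = 37.96 L


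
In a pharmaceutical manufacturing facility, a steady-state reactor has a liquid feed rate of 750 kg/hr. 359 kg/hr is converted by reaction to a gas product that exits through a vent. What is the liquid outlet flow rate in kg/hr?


Steady-state mass balance on the main outlet: F_out = F_in - F_removed
F_out = 750 - 359
F_out = 391 kg/hr


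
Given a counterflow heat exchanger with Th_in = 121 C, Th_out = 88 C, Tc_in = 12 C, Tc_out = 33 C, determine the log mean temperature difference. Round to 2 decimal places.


dT1 = Th_in - Tc_out = 121 - 33 = 88
dT2 = Th_out - Tc_in = 88 - 12 = 76
LMTD = (dT1 - dT2) / ln(dT1/dT2)
LMTD = (88 - 76) / ln(88/76)
LMTD = 81.85 K


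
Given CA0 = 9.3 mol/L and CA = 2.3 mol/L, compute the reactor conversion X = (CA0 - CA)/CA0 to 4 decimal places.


X = (CA0 - CA) / CA0
X = (9.3 - 2.3) / 9.3
X = 7.0 / 9.3
X = 0.7527


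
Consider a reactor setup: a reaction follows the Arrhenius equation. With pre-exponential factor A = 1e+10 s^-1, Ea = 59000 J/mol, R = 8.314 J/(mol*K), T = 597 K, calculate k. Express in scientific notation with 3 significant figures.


k = A * exp(-Ea/(R*T))
k = 1e+10 * exp(-59000 / (8.314 * 597))
k = 1e+10 * exp(-11.886874)
k = 6.88e+04
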